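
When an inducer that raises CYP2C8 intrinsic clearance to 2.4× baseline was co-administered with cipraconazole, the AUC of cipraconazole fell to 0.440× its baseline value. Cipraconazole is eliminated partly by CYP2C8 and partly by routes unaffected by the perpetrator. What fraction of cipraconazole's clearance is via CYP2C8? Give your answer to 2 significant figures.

0.91

CL'/CL = 1 / 0.440 = 2.273
2.4·fm + (1 − fm) = 2.273
fm = (2.273 − 1) / (2.4 − 1) = 0.91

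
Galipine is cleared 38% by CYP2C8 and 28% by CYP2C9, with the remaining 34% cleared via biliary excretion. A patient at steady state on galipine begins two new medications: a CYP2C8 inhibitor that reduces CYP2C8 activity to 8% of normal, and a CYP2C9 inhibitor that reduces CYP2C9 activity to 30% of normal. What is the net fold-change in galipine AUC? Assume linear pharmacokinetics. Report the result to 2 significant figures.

The CYP2C8 pathway (38% of clearance) drops to 0.08× activity: 0.38 × 0.08 = 0.0304.
The CYP2C9 pathway (28% of clearance) is reduced to 0.3× activity: 0.28 × 0.3 = 0.084.
Non-CYP routes (34%) are unchanged.
New clearance relative to baseline: 0.0304 + 0.084 + 0.34 = 0.4544.
Net AUC ratio = 1 / 0.4544 = 2.2.

2.2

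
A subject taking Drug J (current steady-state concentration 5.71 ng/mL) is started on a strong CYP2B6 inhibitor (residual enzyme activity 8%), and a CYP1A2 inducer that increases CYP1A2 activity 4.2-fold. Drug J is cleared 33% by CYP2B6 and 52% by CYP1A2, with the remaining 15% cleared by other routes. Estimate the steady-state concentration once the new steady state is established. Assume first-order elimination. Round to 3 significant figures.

The CYP2B6 pathway (33% of clearance) falls to 0.08× activity: 0.33 × 0.08 = 0.0264.
The CYP1A2 pathway (52% of clearance) rises to 4.2× activity: 0.52 × 4.2 = 2.184.
Non-CYP routes (15%) are unchanged.
CL_new/CL_old = 0.0264 + 2.184 + 0.15 = 2.3604.
Steady-state concentration ∝ 1/CL: new value = 5.71 / 2.3604 = 2.42 ng/mL.

2.42 ng/mL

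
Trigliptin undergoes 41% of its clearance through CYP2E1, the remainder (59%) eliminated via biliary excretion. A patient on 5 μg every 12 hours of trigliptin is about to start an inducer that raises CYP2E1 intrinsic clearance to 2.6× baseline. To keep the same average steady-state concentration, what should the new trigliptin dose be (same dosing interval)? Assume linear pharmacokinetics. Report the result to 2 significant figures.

8.3 μg

The CYP2E1 pathway (41% of clearance) is boosted to 2.6× activity: 0.41 × 2.6 = 1.066.
The remaining 59% of clearance is unaffected.
Relative clearance = 1.066 + 0.59 = 1.656.
Css,avg = (dose rate)/CL, so holding Css fixed requires dose ∝ CL: 5 × 1.656 = 8.3 μg.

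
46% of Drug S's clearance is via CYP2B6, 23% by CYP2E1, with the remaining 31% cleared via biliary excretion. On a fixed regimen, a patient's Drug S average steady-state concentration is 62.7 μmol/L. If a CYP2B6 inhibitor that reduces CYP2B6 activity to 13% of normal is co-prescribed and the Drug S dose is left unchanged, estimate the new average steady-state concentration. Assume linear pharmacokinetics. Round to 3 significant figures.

105 μmol/L

The CYP2B6 pathway (46% of clearance) drops to 0.13× activity: 0.46 × 0.13 = 0.0598.
CYP2E1 (23%) and the residual 31% are unaffected.
CL_new/CL_old = 0.0598 + 0.23 + 0.31 = 0.5998.
New average steady-state concentration = baseline ÷ relative clearance = 62.7 / 0.5998 = 105 μmol/L.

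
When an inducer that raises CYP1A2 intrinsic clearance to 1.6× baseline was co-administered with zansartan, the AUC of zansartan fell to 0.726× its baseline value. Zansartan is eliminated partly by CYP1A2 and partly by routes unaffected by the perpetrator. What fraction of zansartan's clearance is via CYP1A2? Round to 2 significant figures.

Write x for the fraction cleared via CYP1A2. The observed AUC change means clearance rose to 1/0.726 = 1.377 of baseline.
Setting x·1.6 + (1 − x) = 1.377 and solving: x = (1.377 − 1)/(1.6 − 1) = 0.63.

0.63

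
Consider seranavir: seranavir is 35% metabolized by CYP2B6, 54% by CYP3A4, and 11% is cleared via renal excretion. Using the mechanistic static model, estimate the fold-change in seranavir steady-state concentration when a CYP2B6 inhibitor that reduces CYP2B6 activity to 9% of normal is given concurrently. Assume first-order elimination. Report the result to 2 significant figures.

CYP2B6: 0.35 × 0.09 = 0.0315
CYP3A4: 0.54 (unchanged)
Other: 0.11 (unchanged)
New clearance relative to baseline: 0.0315 + 0.54 + 0.11 = 0.6815.
Steady-state concentration ratio = CL_old/CL_new = 1 / 0.6815 = 1.5.

1.5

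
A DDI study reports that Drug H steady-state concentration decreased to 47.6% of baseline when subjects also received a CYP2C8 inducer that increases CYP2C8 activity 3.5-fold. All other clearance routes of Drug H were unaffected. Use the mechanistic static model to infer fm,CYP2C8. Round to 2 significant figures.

0.44

Let x = fm,CYP2C8. Because steady-state concentration ∝ 1/CL, relative clearance rose to 1/0.476 = 2.101.
Setting x·3.5 + (1 − x) = 2.101 and solving: x = (2.101 − 1)/(3.5 − 1) = 0.44.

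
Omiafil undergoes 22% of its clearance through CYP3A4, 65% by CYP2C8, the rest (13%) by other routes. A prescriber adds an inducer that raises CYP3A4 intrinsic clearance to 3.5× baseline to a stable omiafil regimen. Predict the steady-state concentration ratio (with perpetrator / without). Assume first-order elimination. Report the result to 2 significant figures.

The CYP3A4 pathway (22% of clearance) is boosted to 3.5× activity: 0.22 × 3.5 = 0.77.
CYP2C8 (65%) and the residual 13% are unaffected.
New clearance relative to baseline: 0.77 + 0.65 + 0.13 = 1.55.
Steady-state concentration is inversely proportional to clearance, so the fold-change is 1 / 1.55 = 0.65.

0.65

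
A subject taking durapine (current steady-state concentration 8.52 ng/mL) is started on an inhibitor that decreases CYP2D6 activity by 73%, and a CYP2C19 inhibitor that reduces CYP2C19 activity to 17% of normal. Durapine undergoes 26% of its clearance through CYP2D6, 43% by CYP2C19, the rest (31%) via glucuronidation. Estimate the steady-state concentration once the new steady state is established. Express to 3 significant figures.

The CYP2D6 pathway (26% of clearance) is reduced to 0.27× activity: 0.26 × 0.27 = 0.0702.
The CYP2C19 pathway (43% of clearance) is reduced to 0.17× activity: 0.43 × 0.17 = 0.0731.
Non-CYP routes (31%) are unchanged.
CL_new/CL_old = 0.0702 + 0.0731 + 0.31 = 0.4533.
Steady-state concentration ∝ 1/CL: new value = 8.52 / 0.4533 = 18.8 ng/mL.

18.8 ng/mL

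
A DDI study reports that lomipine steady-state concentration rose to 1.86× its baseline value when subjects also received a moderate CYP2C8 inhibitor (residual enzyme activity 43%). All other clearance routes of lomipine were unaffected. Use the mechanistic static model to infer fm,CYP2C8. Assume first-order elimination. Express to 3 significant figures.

0.811

Call the CYP2C8 fraction fm. After the interaction, CL_new/CL_old = fm × 0.43 + (1 − fm).
Steady-state concentration ratio = 1 / (new CL fraction), so new CL fraction = 1 / 1.86 = 0.5376.
fm × 0.43 + 1 − fm = 0.5376  ⇒  fm × (0.43 − 1) = −0.4624  ⇒  fm = 0.811.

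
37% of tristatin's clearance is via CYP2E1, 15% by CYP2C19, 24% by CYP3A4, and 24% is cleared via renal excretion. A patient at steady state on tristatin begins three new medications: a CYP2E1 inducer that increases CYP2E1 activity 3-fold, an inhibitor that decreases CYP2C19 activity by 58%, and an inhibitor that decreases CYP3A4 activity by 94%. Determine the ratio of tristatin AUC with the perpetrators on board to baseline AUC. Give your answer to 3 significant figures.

The CYP2E1 pathway (37% of clearance) increases to 3× activity: 0.37 × 3 = 1.11.
The CYP2C19 pathway (15% of clearance) drops to 0.42× activity: 0.15 × 0.42 = 0.063.
The CYP3A4 pathway (24% of clearance) drops to 0.06× activity: 0.24 × 0.06 = 0.0144.
Non-CYP routes (24%) are unchanged.
Relative clearance = 1.11 + 0.063 + 0.0144 + 0.24 = 1.4274.
Because AUC varies inversely with clearance, the combined effect is 1 / 1.4274 = 0.701.

0.701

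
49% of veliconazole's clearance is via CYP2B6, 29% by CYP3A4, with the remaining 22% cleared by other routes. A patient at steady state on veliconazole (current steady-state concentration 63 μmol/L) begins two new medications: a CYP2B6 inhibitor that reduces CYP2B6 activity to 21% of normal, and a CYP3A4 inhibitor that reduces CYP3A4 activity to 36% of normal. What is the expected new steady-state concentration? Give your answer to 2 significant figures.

1.5 × 10² μmol/L

The CYP2B6 pathway (49% of clearance) is reduced to 0.21× activity: 0.49 × 0.21 = 0.1029.
The CYP3A4 pathway (29% of clearance) drops to 0.36× activity: 0.29 × 0.36 = 0.1044.
The remaining 22% of clearance is unaffected.
CL_new/CL_old = 0.1029 + 0.1044 + 0.22 = 0.4273.
Steady-state concentration ∝ 1/CL: new value = 63 / 0.4273 = 1.5 × 10² μmol/L.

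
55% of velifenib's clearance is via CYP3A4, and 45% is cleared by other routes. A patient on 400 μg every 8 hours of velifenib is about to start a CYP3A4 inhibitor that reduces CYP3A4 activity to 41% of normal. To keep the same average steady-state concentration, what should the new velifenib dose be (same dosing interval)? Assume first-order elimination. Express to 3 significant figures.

CYP3A4: 0.55 × 0.41 = 0.2255
Other: 0.45 (unchanged)
New clearance relative to baseline: 0.2255 + 0.45 = 0.6755.
To maintain the same steady-state level, dose must scale with clearance: new dose = 400 × 0.6755 = 270 μg.

270 μg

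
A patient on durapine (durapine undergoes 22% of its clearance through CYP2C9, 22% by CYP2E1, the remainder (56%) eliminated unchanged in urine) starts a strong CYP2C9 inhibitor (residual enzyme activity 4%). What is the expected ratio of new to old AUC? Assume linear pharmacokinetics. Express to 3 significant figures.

1.27

The CYP2C9 pathway (22% of clearance) drops to 0.04× activity: 0.22 × 0.04 = 0.0088.
CYP2E1 (22%) and the residual 56% are unaffected.
New clearance relative to baseline: 0.0088 + 0.22 + 0.56 = 0.7888.
Since AUC ∝ 1/CL, the ratio is 1 / 0.7888 = 1.27.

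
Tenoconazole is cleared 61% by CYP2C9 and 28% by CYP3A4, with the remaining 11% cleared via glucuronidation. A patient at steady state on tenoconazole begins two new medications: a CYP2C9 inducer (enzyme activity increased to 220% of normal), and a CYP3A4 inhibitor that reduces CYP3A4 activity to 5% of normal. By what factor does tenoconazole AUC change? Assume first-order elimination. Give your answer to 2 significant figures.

The CYP2C9 pathway (61% of clearance) rises to 2.2× activity: 0.61 × 2.2 = 1.342.
The CYP3A4 pathway (28% of clearance) drops to 0.05× activity: 0.28 × 0.05 = 0.014.
Non-CYP routes (11%) are unchanged.
New clearance relative to baseline: 1.342 + 0.014 + 0.11 = 1.466.
Net AUC ratio = 1 / 1.466 = 0.68.

0.68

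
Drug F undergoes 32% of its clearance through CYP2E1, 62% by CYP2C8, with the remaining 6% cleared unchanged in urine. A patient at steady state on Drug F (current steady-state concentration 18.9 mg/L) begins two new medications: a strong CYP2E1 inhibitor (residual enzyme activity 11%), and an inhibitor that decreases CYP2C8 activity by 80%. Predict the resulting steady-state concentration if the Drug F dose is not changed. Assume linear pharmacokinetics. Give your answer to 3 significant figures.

CYP2E1: 0.32 × 0.11 = 0.0352
CYP2C8: 0.62 × 0.2 = 0.124
Other: 0.06 (unchanged)
New clearance relative to baseline: 0.0352 + 0.124 + 0.06 = 0.2192.
Dividing the baseline by the relative clearance: 18.9 / 0.2192 = 86.2 mg/L.

86.2 mg/L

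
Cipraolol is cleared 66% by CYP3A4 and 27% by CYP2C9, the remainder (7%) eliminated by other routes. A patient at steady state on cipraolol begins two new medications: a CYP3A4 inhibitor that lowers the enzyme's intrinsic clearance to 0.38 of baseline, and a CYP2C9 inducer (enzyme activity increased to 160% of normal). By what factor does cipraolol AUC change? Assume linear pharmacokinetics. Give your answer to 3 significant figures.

1.33

The CYP3A4 pathway (66% of clearance) drops to 0.38× activity: 0.66 × 0.38 = 0.2508.
The CYP2C9 pathway (27% of clearance) is boosted to 1.6× activity: 0.27 × 1.6 = 0.432.
Non-CYP routes (7%) are unchanged.
CL_new/CL_old = 0.2508 + 0.432 + 0.07 = 0.7528.
AUC ∝ 1/CL: fold-change = 1 / 0.7528 = 1.33.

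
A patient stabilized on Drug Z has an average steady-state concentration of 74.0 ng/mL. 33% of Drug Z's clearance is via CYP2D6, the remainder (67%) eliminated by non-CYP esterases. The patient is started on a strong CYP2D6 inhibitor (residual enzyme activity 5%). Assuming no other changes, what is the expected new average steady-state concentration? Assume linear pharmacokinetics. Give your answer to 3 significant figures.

The CYP2D6 pathway (33% of clearance) falls to 0.05× activity: 0.33 × 0.05 = 0.0165.
Non-CYP routes (67%) are unchanged.
Relative clearance = 0.0165 + 0.67 = 0.6865.
New average steady-state concentration = baseline ÷ relative clearance = 74.0 / 0.6865 = 108 ng/mL.

108 ng/mL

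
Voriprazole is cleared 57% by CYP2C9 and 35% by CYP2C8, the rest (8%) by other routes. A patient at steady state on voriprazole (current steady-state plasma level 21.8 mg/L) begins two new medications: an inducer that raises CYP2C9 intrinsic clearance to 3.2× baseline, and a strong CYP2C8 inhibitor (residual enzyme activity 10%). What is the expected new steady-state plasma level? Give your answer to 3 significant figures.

The CYP2C9 pathway (57% of clearance) is boosted to 3.2× activity: 0.57 × 3.2 = 1.824.
The CYP2C8 pathway (35% of clearance) is reduced to 0.1× activity: 0.35 × 0.1 = 0.035.
The remaining 8% of clearance is unaffected.
Relative clearance = 1.824 + 0.035 + 0.08 = 1.939.
Steady-state plasma level ∝ 1/CL: new value = 21.8 / 1.939 = 11.2 mg/L.

11.2 mg/L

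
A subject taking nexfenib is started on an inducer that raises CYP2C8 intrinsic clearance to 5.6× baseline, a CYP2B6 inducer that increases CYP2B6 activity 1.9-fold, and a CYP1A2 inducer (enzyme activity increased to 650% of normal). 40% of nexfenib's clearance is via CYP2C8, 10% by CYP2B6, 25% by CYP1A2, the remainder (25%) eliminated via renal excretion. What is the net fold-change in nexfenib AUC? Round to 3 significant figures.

0.232

The CYP2C8 pathway (40% of clearance) increases to 5.6× activity: 0.4 × 5.6 = 2.24.
The CYP2B6 pathway (10% of clearance) increases to 1.9× activity: 0.1 × 1.9 = 0.19.
The CYP1A2 pathway (25% of clearance) is boosted to 6.5× activity: 0.25 × 6.5 = 1.625.
The remaining 25% of clearance is unaffected.
CL_new/CL_old = 2.24 + 0.19 + 1.625 + 0.25 = 4.305.
Net AUC ratio = 1 / 4.305 = 0.232.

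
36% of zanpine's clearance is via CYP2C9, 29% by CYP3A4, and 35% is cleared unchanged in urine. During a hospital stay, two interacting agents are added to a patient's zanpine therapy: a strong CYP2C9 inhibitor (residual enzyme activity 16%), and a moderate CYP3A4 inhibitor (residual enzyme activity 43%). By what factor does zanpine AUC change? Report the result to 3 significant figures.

The CYP2C9 pathway (36% of clearance) drops to 0.16× activity: 0.36 × 0.16 = 0.0576.
The CYP3A4 pathway (29% of clearance) drops to 0.43× activity: 0.29 × 0.43 = 0.1247.
The remaining 35% of clearance is unaffected.
Relative clearance = 0.0576 + 0.1247 + 0.35 = 0.5323.
Because AUC varies inversely with clearance, the combined effect is 1 / 0.5323 = 1.88.

1.88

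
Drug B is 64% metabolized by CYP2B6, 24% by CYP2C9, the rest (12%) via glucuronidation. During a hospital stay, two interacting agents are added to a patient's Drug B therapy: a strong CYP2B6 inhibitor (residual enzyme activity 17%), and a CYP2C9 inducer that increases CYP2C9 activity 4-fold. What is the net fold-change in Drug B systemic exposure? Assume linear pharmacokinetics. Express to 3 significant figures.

The CYP2B6 pathway (64% of clearance) falls to 0.17× activity: 0.64 × 0.17 = 0.1088.
The CYP2C9 pathway (24% of clearance) rises to 4× activity: 0.24 × 4 = 0.96.
Non-CYP routes (12%) are unchanged.
New clearance relative to baseline: 0.1088 + 0.96 + 0.12 = 1.1888.
Net systemic exposure ratio = 1 / 1.1888 = 0.841.

0.841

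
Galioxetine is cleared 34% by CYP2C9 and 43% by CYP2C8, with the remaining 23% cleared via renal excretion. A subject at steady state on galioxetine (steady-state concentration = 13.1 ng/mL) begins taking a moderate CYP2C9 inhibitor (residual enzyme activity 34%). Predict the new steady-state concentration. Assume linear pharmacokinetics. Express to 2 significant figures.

The CYP2C9 pathway (34% of clearance) is reduced to 0.34× activity: 0.34 × 0.34 = 0.1156.
CYP2C8 (43%) and the residual 23% are unaffected.
CL_new/CL_old = 0.1156 + 0.43 + 0.23 = 0.7756.
With dosing unchanged, steady-state concentration scales as 1/CL: 13.1 / 0.7756 = 17 ng/mL.

17 ng/mL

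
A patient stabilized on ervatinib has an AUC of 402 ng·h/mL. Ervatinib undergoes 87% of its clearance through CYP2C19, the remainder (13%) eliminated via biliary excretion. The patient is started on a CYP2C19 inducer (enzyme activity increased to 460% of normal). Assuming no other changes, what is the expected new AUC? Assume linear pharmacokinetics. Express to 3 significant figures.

97.3 ng·h/mL

The CYP2C19 pathway (87% of clearance) rises to 4.6× activity: 0.87 × 4.6 = 4.002.
Non-CYP routes (13%) are unchanged.
Relative clearance = 4.002 + 0.13 = 4.132.
With dosing unchanged, AUC scales as 1/CL: 402 / 4.132 = 97.3 ng·h/mL.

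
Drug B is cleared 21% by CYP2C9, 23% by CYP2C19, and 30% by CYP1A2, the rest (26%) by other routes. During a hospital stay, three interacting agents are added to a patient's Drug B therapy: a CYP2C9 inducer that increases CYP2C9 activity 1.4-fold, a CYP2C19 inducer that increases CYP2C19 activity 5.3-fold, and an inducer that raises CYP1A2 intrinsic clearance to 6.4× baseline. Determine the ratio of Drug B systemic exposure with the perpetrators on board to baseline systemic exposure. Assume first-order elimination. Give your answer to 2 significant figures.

0.27

The CYP2C9 pathway (21% of clearance) is boosted to 1.4× activity: 0.21 × 1.4 = 0.294.
The CYP2C19 pathway (23% of clearance) rises to 5.3× activity: 0.23 × 5.3 = 1.219.
The CYP1A2 pathway (30% of clearance) increases to 6.4× activity: 0.3 × 6.4 = 1.92.
Non-CYP routes (26%) are unchanged.
CL_new/CL_old = 0.294 + 1.219 + 1.92 + 0.26 = 3.693.
Systemic exposure ∝ 1/CL: fold-change = 1 / 3.693 = 0.27.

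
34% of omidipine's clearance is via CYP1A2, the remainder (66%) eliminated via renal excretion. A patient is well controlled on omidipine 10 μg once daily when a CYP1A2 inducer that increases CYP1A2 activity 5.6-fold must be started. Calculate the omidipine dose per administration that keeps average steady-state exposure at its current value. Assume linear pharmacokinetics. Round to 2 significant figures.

CYP1A2: 0.34 × 5.6 = 1.904
Other: 0.66 (unchanged)
CL_new/CL_old = 1.904 + 0.66 = 2.564.
Css,avg = (dose rate)/CL, so holding Css fixed requires dose ∝ CL: 10 × 2.564 = 26 μg.

26 μg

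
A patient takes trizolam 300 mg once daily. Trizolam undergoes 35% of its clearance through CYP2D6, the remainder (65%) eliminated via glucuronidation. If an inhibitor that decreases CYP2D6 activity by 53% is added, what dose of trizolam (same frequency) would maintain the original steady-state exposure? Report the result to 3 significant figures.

The CYP2D6 pathway (35% of clearance) is reduced to 0.47× activity: 0.35 × 0.47 = 0.1645.
Non-CYP routes (65%) are unchanged.
New clearance relative to baseline: 0.1645 + 0.65 = 0.8145.
Css,avg = (dose rate)/CL, so holding Css fixed requires dose ∝ CL: 300 × 0.8145 = 244 mg.

244 mg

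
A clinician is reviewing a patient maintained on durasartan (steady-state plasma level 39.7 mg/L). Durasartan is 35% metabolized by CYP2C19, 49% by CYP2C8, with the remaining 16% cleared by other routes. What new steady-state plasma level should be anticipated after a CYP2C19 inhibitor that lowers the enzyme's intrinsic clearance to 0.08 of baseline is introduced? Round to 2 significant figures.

59 mg/L

The CYP2C19 pathway (35% of clearance) falls to 0.08× activity: 0.35 × 0.08 = 0.028.
CYP2C8 (49%) and the residual 16% are unaffected.
Relative clearance = 0.028 + 0.49 + 0.16 = 0.678.
Steady-state plasma level ∝ 1/CL, so new value = 39.7 / 0.678 = 59 mg/L.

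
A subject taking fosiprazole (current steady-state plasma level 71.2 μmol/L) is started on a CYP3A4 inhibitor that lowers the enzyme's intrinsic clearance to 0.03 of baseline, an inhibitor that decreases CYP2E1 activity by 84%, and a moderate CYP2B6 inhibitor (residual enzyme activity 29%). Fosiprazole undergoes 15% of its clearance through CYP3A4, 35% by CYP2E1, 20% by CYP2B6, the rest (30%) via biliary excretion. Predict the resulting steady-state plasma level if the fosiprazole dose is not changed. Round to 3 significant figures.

170 μmol/L

The CYP3A4 pathway (15% of clearance) falls to 0.03× activity: 0.15 × 0.03 = 0.0045.
The CYP2E1 pathway (35% of clearance) falls to 0.16× activity: 0.35 × 0.16 = 0.056.
The CYP2B6 pathway (20% of clearance) is reduced to 0.29× activity: 0.2 × 0.29 = 0.058.
The remaining 30% of clearance is unaffected.
Relative clearance = 0.0045 + 0.056 + 0.058 + 0.3 = 0.4185.
Steady-state plasma level ∝ 1/CL: new value = 71.2 / 0.4185 = 170 μmol/L.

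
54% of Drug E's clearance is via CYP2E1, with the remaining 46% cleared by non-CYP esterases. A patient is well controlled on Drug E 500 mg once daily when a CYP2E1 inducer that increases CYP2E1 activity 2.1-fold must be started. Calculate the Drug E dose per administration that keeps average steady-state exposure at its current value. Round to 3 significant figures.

797 mg

The CYP2E1 pathway (54% of clearance) is boosted to 2.1× activity: 0.54 × 2.1 = 1.134.
The remaining 46% of clearance is unaffected.
New clearance relative to baseline: 1.134 + 0.46 = 1.594.
Exposure is unchanged when dose changes in proportion to clearance. New dose = 500 mg × 1.594 = 797 mg.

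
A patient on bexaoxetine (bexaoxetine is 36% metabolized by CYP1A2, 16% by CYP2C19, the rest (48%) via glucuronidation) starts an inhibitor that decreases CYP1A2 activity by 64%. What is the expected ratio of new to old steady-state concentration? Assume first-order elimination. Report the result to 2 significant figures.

1.3

CYP1A2: 0.36 × 0.36 = 0.1296
CYP2C19: 0.16 (unchanged)
Other: 0.48 (unchanged)
New clearance relative to baseline: 0.1296 + 0.16 + 0.48 = 0.7696.
Since steady-state concentration ∝ 1/CL, the ratio is 1 / 0.7696 = 1.3.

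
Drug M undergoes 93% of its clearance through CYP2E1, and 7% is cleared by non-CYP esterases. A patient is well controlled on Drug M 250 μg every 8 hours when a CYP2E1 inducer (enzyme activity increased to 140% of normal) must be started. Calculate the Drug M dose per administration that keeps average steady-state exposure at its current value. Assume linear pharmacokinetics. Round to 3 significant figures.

CYP2E1: 0.93 × 1.4 = 1.302
Other: 0.07 (unchanged)
CL_new/CL_old = 1.302 + 0.07 = 1.372.
Exposure is unchanged when dose changes in proportion to clearance. New dose = 250 μg × 1.372 = 343 μg.

343 μg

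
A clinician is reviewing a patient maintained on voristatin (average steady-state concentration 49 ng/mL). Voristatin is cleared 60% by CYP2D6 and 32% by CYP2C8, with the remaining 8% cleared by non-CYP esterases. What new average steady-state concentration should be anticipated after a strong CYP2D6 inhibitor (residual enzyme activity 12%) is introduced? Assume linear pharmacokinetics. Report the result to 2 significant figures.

The CYP2D6 pathway (60% of clearance) falls to 0.12× activity: 0.6 × 0.12 = 0.072.
CYP2C8 (32%) and the residual 8% are unaffected.
Relative clearance = 0.072 + 0.32 + 0.08 = 0.472.
With dosing unchanged, average steady-state concentration scales as 1/CL: 49 / 0.472 = 1.0 × 10² ng/mL.

1.0 × 10² ng/mL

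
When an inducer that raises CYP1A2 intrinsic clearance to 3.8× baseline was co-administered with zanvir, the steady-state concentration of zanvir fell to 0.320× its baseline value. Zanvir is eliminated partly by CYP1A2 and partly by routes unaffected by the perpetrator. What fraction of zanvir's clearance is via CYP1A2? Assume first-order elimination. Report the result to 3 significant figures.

0.759

Call the CYP1A2 fraction fm. After the interaction, CL_new/CL_old = fm × 3.8 + (1 − fm).
Steady-state concentration ratio = 1 / (new CL fraction), so new CL fraction = 1 / 0.320 = 3.125.
fm × 3.8 + 1 − fm = 3.125  ⇒  fm × (3.8 − 1) = 2.125  ⇒  fm = 0.759.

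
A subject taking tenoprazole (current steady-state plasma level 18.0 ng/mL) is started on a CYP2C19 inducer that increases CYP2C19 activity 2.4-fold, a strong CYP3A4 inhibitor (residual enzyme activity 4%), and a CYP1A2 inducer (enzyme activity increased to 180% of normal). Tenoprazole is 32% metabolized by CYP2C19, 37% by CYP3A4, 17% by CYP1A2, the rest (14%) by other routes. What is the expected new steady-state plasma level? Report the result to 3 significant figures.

14.6 ng/mL

CYP2C19: 0.32 × 2.4 = 0.768
CYP3A4: 0.37 × 0.04 = 0.0148
CYP1A2: 0.17 × 1.8 = 0.306
Other: 0.14 (unchanged)
Relative clearance = 0.768 + 0.0148 + 0.306 + 0.14 = 1.2288.
Steady-state plasma level ∝ 1/CL: new value = 18.0 / 1.2288 = 14.6 ng/mL.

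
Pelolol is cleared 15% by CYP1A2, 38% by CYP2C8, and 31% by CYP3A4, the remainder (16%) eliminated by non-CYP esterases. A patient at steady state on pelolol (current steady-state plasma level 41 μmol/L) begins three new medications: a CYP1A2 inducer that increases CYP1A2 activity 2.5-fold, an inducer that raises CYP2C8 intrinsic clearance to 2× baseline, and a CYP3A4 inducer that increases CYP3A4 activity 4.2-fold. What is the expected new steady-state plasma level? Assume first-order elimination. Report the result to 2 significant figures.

CYP1A2: 0.15 × 2.5 = 0.375
CYP2C8: 0.38 × 2 = 0.76
CYP3A4: 0.31 × 4.2 = 1.302
Other: 0.16 (unchanged)
Relative clearance = 0.375 + 0.76 + 1.302 + 0.16 = 2.597.
New steady-state plasma level = 41 / 2.597 = 16 μmol/L (concentration scales inversely with clearance).

16 μmol/L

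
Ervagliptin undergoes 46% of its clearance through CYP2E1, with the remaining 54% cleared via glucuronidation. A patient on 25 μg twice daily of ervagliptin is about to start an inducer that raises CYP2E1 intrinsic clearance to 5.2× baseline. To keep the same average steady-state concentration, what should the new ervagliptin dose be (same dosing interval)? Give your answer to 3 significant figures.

73.3 μg

CYP2E1: 0.46 × 5.2 = 2.392
Other: 0.54 (unchanged)
CL_new/CL_old = 2.392 + 0.54 = 2.932.
Css,avg = (dose rate)/CL, so holding Css fixed requires dose ∝ CL: 25 × 2.932 = 73.3 μg.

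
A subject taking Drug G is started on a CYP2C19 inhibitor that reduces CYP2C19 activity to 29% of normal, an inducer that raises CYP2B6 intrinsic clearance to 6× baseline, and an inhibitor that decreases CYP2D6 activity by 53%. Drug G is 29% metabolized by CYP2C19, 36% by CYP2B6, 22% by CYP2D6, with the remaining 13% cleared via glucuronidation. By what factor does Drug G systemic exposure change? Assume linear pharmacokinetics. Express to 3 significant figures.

The CYP2C19 pathway (29% of clearance) falls to 0.29× activity: 0.29 × 0.29 = 0.0841.
The CYP2B6 pathway (36% of clearance) rises to 6× activity: 0.36 × 6 = 2.16.
The CYP2D6 pathway (22% of clearance) drops to 0.47× activity: 0.22 × 0.47 = 0.1034.
The remaining 13% of clearance is unaffected.
CL_new/CL_old = 0.0841 + 2.16 + 0.1034 + 0.13 = 2.4775.
Systemic exposure ∝ 1/CL: fold-change = 1 / 2.4775 = 0.404.

0.404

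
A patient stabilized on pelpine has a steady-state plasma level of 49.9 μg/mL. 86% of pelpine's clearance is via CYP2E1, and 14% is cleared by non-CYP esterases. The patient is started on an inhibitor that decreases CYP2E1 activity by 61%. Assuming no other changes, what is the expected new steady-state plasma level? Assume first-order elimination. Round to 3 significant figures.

The CYP2E1 pathway (86% of clearance) falls to 0.39× activity: 0.86 × 0.39 = 0.3354.
Non-CYP routes (14%) are unchanged.
New clearance relative to baseline: 0.3354 + 0.14 = 0.4754.
New steady-state plasma level = baseline ÷ relative clearance = 49.9 / 0.4754 = 105 μg/mL.

105 μg/mL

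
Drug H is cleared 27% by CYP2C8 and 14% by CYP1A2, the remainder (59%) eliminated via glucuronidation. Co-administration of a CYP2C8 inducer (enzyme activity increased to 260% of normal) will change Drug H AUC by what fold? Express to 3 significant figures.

The CYP2C8 pathway (27% of clearance) is boosted to 2.6× activity: 0.27 × 2.6 = 0.702.
CYP1A2 (14%) and the residual 59% are unaffected.
Relative clearance = 0.702 + 0.14 + 0.59 = 1.432.
AUC is inversely proportional to clearance, so the fold-change is 1 / 1.432 = 0.698.

0.698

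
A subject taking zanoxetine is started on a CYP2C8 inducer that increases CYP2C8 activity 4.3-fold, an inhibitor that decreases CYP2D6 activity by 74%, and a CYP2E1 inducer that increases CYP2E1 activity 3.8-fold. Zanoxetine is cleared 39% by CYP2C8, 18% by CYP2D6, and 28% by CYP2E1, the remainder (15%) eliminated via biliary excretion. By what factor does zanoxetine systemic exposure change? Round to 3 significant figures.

0.340

CYP2C8: 0.39 × 4.3 = 1.677
CYP2D6: 0.18 × 0.26 = 0.0468
CYP2E1: 0.28 × 3.8 = 1.064
Other: 0.15 (unchanged)
CL_new/CL_old = 1.677 + 0.0468 + 1.064 + 0.15 = 2.9378.
Net systemic exposure ratio = 1 / 2.9378 = 0.340.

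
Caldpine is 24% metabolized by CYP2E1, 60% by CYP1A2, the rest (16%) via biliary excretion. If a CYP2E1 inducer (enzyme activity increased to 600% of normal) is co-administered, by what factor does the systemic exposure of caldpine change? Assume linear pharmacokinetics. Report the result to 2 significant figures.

0.45

The CYP2E1 pathway (24% of clearance) increases to 6× activity: 0.24 × 6 = 1.44.
CYP1A2 (60%) and the residual 16% are unaffected.
Relative clearance = 1.44 + 0.6 + 0.16 = 2.2.
Systemic exposure is inversely proportional to clearance, so the fold-change is 1 / 2.2 = 0.45.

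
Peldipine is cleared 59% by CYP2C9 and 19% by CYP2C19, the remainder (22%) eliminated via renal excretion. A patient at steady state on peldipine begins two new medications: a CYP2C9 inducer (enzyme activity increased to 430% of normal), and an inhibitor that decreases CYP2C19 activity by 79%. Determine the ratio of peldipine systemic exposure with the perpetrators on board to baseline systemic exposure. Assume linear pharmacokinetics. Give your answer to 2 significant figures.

0.36

CYP2C9: 0.59 × 4.3 = 2.537
CYP2C19: 0.19 × 0.21 = 0.0399
Other: 0.22 (unchanged)
Relative clearance = 2.537 + 0.0399 + 0.22 = 2.7969.
Systemic exposure ∝ 1/CL: fold-change = 1 / 2.7969 = 0.36.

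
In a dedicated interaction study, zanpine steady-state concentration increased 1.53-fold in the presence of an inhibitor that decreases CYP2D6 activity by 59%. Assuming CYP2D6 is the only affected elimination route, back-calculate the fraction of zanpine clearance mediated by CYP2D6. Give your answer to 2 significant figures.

Write x for the fraction cleared via CYP2D6. The observed steady-state concentration change means clearance fell to 1/1.53 = 0.6536 of baseline.
Setting x·0.41 + (1 − x) = 0.6536 and solving: x = (0.6536 − 1)/(0.41 − 1) = 0.59.

0.59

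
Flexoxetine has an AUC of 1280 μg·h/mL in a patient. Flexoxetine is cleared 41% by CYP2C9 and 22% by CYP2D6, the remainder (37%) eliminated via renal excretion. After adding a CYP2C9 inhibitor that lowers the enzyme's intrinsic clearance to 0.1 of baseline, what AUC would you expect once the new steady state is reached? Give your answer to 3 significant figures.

CYP2C9: 0.41 × 0.1 = 0.041
CYP2D6: 0.22 (unchanged)
Other: 0.37 (unchanged)
New clearance relative to baseline: 0.041 + 0.22 + 0.37 = 0.631.
With dosing unchanged, AUC scales as 1/CL: 1280 / 0.631 = 2.03 × 10³ μg·h/mL.

2.03 × 10³ μg·h/mL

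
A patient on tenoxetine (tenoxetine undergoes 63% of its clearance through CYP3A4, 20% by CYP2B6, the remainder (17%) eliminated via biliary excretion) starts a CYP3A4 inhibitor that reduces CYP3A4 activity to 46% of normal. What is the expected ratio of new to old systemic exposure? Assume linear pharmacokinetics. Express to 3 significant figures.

The CYP3A4 pathway (63% of clearance) falls to 0.46× activity: 0.63 × 0.46 = 0.2898.
CYP2B6 (20%) and the residual 17% are unaffected.
New clearance relative to baseline: 0.2898 + 0.2 + 0.17 = 0.6598.
Systemic exposure is inversely proportional to clearance, so the fold-change is 1 / 0.6598 = 1.52.

1.52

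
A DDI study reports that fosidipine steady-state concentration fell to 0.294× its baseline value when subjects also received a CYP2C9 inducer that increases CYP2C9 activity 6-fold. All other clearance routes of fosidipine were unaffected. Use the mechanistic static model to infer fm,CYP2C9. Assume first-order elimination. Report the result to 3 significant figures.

0.480

Write x for the fraction cleared via CYP2C9. The observed steady-state concentration change means clearance rose to 1/0.294 = 3.401 of baseline.
Only the CYP2C9 route changed, so 3.401 = x·6 + (1 − x), giving x = 0.480.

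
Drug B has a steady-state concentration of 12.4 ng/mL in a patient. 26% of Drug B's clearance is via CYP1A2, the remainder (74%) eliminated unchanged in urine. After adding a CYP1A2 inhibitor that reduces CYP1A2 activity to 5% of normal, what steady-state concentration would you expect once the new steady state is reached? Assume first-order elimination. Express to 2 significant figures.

16 ng/mL

CYP1A2: 0.26 × 0.05 = 0.013
Other: 0.74 (unchanged)
CL_new/CL_old = 0.013 + 0.74 = 0.753.
New steady-state concentration = baseline ÷ relative clearance = 12.4 / 0.753 = 16 ng/mL.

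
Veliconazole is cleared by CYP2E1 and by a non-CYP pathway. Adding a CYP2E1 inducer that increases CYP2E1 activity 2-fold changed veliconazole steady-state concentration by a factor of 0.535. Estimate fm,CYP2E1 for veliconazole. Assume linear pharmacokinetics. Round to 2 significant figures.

0.87

Call the CYP2E1 fraction fm. After the interaction, CL_new/CL_old = fm × 2 + (1 − fm).
Steady-state concentration ratio = 1 / (new CL fraction), so new CL fraction = 1 / 0.535 = 1.869.
fm × 2 + 1 − fm = 1.869  ⇒  fm × (2 − 1) = 0.8692  ⇒  fm = 0.87.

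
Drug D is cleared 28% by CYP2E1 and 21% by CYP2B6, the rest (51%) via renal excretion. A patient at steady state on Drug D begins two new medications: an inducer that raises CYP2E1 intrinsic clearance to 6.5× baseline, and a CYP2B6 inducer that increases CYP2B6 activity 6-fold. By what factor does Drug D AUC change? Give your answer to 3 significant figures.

0.279

The CYP2E1 pathway (28% of clearance) increases to 6.5× activity: 0.28 × 6.5 = 1.82.
The CYP2B6 pathway (21% of clearance) increases to 6× activity: 0.21 × 6 = 1.26.
The remaining 51% of clearance is unaffected.
New clearance relative to baseline: 1.82 + 1.26 + 0.51 = 3.59.
AUC ∝ 1/CL: fold-change = 1 / 3.59 = 0.279.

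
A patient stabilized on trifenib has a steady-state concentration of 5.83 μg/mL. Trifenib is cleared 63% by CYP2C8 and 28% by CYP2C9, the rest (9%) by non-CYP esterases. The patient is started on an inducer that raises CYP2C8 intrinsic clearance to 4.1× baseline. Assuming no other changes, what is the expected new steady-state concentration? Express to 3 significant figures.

The CYP2C8 pathway (63% of clearance) increases to 4.1× activity: 0.63 × 4.1 = 2.583.
CYP2C9 (28%) and the residual 9% are unaffected.
Relative clearance = 2.583 + 0.28 + 0.09 = 2.953.
Steady-state concentration ∝ 1/CL, so new value = 5.83 / 2.953 = 1.97 μg/mL.

1.97 μg/mL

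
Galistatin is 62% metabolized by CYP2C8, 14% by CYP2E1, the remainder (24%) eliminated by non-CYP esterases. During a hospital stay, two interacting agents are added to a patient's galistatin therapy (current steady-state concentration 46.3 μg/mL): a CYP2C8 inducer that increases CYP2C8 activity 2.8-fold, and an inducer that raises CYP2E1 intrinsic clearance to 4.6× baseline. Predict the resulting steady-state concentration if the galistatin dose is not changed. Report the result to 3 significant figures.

17.7 μg/mL

The CYP2C8 pathway (62% of clearance) increases to 2.8× activity: 0.62 × 2.8 = 1.736.
The CYP2E1 pathway (14% of clearance) rises to 4.6× activity: 0.14 × 4.6 = 0.644.
Non-CYP routes (24%) are unchanged.
Relative clearance = 1.736 + 0.644 + 0.24 = 2.62.
Dividing the baseline by the relative clearance: 46.3 / 2.62 = 17.7 μg/mL.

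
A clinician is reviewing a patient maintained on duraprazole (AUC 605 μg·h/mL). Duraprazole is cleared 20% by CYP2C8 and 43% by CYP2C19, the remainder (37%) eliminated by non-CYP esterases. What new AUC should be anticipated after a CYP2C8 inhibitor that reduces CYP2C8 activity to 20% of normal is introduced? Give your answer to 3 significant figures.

The CYP2C8 pathway (20% of clearance) falls to 0.2× activity: 0.2 × 0.2 = 0.04.
CYP2C19 (43%) and the residual 37% are unaffected.
New clearance relative to baseline: 0.04 + 0.43 + 0.37 = 0.84.
New AUC = baseline ÷ relative clearance = 605 / 0.84 = 720 μg·h/mL.

720 μg·h/mL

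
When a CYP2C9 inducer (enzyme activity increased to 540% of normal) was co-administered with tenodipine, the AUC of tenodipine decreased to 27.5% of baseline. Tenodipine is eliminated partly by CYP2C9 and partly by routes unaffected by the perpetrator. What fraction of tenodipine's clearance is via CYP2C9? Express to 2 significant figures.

Write x for the fraction cleared via CYP2C9. The observed AUC change means clearance rose to 1/0.275 = 3.636 of baseline.
Only the CYP2C9 route changed, so 3.636 = x·5.4 + (1 − x), giving x = 0.60.

0.60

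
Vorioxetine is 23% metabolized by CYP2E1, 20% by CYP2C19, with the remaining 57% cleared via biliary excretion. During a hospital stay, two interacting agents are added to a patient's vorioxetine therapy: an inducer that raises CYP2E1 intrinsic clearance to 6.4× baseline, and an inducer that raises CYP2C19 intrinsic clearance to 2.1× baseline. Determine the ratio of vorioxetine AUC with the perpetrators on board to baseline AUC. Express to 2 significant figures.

0.41

The CYP2E1 pathway (23% of clearance) is boosted to 6.4× activity: 0.23 × 6.4 = 1.472.
The CYP2C19 pathway (20% of clearance) rises to 2.1× activity: 0.2 × 2.1 = 0.42.
The remaining 57% of clearance is unaffected.
Relative clearance = 1.472 + 0.42 + 0.57 = 2.462.
AUC ∝ 1/CL: fold-change = 1 / 2.462 = 0.41.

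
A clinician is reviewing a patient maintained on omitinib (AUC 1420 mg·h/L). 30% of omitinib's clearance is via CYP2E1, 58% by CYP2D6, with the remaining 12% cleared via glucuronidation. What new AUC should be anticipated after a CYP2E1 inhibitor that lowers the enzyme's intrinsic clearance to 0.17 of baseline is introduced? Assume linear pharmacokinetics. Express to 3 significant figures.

The CYP2E1 pathway (30% of clearance) drops to 0.17× activity: 0.3 × 0.17 = 0.051.
CYP2D6 (58%) and the residual 12% are unaffected.
CL_new/CL_old = 0.051 + 0.58 + 0.12 = 0.751.
With dosing unchanged, AUC scales as 1/CL: 1420 / 0.751 = 1.89 × 10³ mg·h/L.

1.89 × 10³ mg·h/L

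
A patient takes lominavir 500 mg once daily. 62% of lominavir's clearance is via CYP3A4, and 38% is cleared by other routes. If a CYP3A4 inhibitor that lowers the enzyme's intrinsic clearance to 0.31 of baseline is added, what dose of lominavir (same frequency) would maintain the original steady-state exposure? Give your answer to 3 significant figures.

The CYP3A4 pathway (62% of clearance) is reduced to 0.31× activity: 0.62 × 0.31 = 0.1922.
The remaining 38% of clearance is unaffected.
New clearance relative to baseline: 0.1922 + 0.38 = 0.5722.
Css,avg = (dose rate)/CL, so holding Css fixed requires dose ∝ CL: 500 × 0.5722 = 286 mg.

286 mg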